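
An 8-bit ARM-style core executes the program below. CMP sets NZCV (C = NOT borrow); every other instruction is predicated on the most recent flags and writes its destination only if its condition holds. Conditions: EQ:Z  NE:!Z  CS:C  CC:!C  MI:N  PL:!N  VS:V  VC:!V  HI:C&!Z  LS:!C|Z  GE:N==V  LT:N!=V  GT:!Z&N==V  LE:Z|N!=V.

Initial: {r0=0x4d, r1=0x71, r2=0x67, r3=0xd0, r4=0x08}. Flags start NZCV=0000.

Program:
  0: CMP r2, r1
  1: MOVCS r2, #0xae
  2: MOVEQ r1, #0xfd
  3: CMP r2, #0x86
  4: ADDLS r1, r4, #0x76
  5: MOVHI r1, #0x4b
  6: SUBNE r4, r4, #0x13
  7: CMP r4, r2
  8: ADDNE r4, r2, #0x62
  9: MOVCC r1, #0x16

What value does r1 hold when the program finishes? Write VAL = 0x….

VAL = 0x7e

[0] flags=1000 → (cmp)
[1] flags=1000 CS?F → skip
[2] flags=1000 EQ?F → skip
[3] flags=1001 → (cmp)
[4] flags=1001 LS?T → r1=0x7e
[5] flags=1001 HI?F → skip
[6] flags=1001 NE?T → r4=0xf5
[7] flags=1010 → (cmp)
[8] flags=1010 NE?T → r4=0xc9
[9] flags=1010 CC?F → skip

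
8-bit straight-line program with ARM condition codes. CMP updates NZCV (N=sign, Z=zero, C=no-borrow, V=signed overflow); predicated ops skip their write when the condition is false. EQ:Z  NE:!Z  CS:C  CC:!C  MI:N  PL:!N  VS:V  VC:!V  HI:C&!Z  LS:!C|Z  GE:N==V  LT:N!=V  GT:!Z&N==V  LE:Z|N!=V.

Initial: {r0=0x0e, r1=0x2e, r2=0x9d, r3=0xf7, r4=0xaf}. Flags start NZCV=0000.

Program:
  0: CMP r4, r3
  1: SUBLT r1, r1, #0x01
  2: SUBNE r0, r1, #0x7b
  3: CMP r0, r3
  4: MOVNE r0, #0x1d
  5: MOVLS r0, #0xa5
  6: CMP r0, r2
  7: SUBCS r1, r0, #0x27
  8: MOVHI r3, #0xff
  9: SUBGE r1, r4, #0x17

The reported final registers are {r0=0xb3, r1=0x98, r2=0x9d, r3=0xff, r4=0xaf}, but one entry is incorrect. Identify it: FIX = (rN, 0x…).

[0] flags=1000 → (cmp)
[1] flags=1000 LT?T → r1=0x2d
[2] flags=1000 NE?T → r0=0xb2
[3] flags=1000 → (cmp)
[4] flags=1000 NE?T → r0=0x1d
[5] flags=1000 LS?T → r0=0xa5
[6] flags=0010 → (cmp)
[7] flags=0010 CS?T → r1=0x7e
[8] flags=0010 HI?T → r3=0xff
[9] flags=0010 GE?T → r1=0x98

FIX = (r0, 0xa5)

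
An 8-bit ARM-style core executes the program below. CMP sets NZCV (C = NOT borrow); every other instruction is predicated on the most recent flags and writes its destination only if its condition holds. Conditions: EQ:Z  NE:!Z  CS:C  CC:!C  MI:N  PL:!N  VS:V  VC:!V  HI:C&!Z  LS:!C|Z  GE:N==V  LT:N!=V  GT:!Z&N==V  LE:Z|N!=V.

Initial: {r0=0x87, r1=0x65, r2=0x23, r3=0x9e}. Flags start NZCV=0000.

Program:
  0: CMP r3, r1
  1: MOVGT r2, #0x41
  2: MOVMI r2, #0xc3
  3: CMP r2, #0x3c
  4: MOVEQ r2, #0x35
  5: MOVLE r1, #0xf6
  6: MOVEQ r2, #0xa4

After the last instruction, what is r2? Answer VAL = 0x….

VAL = 0x23

0: ✓ CMP  NZCV=0011
1: · MOVGT
2: · MOVMI
3: ✓ CMP  NZCV=1000
4: · MOVEQ
5: ✓ MOVLE  r1←0xf6
6: · MOVEQ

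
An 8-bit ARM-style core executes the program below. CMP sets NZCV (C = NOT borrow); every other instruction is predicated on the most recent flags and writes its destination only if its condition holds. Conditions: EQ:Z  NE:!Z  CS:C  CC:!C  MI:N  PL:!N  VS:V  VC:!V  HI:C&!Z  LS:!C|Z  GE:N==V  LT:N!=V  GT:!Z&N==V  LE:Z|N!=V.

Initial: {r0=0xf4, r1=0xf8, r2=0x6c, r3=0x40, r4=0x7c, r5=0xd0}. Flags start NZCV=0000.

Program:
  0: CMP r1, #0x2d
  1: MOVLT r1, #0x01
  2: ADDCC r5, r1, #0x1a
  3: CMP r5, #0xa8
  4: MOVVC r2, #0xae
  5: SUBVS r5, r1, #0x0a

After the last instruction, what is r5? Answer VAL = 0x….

0: ✓ CMP  NZCV=1010
1: ✓ MOVLT  r1←0x01
2: · ADDCC
3: ✓ CMP  NZCV=0010
4: ✓ MOVVC  r2←0xae
5: · SUBVS

VAL = 0xd0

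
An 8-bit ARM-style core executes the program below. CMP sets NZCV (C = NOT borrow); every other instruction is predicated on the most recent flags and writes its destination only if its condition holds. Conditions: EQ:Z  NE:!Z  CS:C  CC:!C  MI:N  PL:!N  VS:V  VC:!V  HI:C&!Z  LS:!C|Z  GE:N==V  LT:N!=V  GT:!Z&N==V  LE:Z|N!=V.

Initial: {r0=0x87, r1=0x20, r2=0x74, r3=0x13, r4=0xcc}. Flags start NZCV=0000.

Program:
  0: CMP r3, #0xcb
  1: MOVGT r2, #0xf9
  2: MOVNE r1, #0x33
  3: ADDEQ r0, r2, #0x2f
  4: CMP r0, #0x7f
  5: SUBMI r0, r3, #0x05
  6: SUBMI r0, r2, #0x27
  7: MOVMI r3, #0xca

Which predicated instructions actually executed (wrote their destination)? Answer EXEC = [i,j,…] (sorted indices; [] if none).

0: ✓ CMP  NZCV=0000
1: ✓ MOVGT  r2←0xf9
2: ✓ MOVNE  r1←0x33
3: · ADDEQ
4: ✓ CMP  NZCV=0011
5: · SUBMI
6: · SUBMI
7: · MOVMI

EXEC = [1,2]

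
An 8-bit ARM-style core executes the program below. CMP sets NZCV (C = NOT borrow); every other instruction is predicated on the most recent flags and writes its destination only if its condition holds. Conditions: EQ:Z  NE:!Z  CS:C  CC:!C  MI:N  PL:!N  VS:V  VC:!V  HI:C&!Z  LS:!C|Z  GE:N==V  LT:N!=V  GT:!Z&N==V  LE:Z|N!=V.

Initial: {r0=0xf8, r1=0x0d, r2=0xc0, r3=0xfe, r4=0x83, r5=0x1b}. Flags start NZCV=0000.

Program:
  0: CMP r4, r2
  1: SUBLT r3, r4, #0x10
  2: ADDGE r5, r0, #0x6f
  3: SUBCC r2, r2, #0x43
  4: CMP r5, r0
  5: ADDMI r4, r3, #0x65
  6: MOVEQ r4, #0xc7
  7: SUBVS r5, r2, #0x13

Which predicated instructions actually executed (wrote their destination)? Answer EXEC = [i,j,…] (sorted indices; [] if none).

EXEC = [1,3]

0: ✓ CMP  NZCV=1000
1: ✓ SUBLT  r3←0x73
2: · ADDGE
3: ✓ SUBCC  r2←0x7d
4: ✓ CMP  NZCV=0000
5: · ADDMI
6: · MOVEQ
7: · SUBVS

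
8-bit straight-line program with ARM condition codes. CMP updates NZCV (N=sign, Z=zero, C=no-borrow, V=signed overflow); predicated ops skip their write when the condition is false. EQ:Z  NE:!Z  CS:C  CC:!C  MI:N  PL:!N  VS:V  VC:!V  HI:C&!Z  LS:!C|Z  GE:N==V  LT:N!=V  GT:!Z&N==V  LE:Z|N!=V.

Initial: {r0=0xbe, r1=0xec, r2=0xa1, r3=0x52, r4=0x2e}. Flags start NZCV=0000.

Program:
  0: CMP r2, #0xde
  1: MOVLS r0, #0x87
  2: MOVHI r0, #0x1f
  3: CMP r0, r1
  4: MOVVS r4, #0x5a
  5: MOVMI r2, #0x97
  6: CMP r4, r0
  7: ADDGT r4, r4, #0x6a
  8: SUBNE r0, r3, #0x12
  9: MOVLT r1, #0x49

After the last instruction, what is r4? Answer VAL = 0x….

[0] flags=1000 → (cmp)
[1] flags=1000 LS?T → r0=0x87
[2] flags=1000 HI?F → skip
[3] flags=1000 → (cmp)
[4] flags=1000 VS?F → skip
[5] flags=1000 MI?T → r2=0x97
[6] flags=1001 → (cmp)
[7] flags=1001 GT?T → r4=0x98
[8] flags=1001 NE?T → r0=0x40
[9] flags=1001 LT?F → skip

VAL = 0x98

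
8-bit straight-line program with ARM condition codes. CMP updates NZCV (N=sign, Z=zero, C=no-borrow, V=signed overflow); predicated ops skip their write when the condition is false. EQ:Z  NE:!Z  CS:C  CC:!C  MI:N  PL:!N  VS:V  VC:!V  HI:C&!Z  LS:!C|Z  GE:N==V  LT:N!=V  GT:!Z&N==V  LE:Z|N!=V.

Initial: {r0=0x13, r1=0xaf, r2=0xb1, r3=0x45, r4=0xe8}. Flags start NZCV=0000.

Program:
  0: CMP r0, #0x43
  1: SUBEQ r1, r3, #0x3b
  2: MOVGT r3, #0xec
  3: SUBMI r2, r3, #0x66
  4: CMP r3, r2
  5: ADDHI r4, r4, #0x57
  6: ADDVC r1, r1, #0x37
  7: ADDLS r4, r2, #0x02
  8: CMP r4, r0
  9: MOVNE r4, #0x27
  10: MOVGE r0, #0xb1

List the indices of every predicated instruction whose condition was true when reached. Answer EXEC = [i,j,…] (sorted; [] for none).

EXEC = [3,6,7,9]

[0] flags=1000 → (cmp)
[1] flags=1000 EQ?F → skip
[2] flags=1000 GT?F → skip
[3] flags=1000 MI?T → r2=0xdf
[4] flags=0000 → (cmp)
[5] flags=0000 HI?F → skip
[6] flags=0000 VC?T → r1=0xe6
[7] flags=0000 LS?T → r4=0xe1
[8] flags=1010 → (cmp)
[9] flags=1010 NE?T → r4=0x27
[10] flags=1010 GE?F → skip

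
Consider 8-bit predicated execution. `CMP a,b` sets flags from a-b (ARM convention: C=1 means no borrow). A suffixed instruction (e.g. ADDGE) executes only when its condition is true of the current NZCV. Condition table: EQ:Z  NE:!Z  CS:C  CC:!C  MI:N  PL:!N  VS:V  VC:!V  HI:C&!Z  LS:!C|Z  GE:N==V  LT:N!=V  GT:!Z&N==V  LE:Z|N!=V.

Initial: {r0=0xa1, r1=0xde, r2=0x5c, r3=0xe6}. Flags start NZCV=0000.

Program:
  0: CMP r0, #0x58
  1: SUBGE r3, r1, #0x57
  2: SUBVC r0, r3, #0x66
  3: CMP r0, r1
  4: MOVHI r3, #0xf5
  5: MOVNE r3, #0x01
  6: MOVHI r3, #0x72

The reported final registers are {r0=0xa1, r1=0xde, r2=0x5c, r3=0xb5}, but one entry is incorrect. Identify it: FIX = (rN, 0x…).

FIX = (r3, 0x01)

0: ✓ CMP  NZCV=0011
1: · SUBGE
2: · SUBVC
3: ✓ CMP  NZCV=1000
4: · MOVHI
5: ✓ MOVNE  r3←0x01
6: · MOVHI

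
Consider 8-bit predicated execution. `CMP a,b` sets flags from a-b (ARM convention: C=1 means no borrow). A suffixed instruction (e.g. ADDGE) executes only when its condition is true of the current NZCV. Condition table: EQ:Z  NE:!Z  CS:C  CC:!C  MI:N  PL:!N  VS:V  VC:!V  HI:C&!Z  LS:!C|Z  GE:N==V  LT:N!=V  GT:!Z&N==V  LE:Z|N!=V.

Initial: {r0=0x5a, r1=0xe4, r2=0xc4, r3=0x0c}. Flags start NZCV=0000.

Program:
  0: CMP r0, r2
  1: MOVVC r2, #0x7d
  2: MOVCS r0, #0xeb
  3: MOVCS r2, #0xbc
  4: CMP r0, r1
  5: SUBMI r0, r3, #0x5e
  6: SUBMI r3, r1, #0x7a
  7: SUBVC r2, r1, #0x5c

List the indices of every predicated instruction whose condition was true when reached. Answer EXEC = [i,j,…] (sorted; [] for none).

EXEC = [7]

0: ✓ CMP  NZCV=1001
1: · MOVVC
2: · MOVCS
3: · MOVCS
4: ✓ CMP  NZCV=0000
5: · SUBMI
6: · SUBMI
7: ✓ SUBVC  r2←0x88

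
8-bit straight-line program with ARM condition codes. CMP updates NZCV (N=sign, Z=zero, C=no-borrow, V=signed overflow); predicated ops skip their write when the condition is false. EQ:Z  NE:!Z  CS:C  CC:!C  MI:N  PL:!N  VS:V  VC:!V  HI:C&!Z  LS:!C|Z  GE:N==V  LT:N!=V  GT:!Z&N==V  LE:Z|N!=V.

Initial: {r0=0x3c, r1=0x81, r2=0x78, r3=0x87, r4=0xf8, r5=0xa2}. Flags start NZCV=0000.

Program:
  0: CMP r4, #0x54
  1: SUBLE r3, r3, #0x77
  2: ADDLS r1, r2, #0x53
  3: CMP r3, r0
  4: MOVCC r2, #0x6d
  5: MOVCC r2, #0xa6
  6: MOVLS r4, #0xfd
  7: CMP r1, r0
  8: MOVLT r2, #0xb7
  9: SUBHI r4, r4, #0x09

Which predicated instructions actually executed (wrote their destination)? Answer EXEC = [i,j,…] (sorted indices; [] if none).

EXEC = [1,4,5,6,8,9]

0: ✓ CMP  NZCV=1010
1: ✓ SUBLE  r3←0x10
2: · ADDLS
3: ✓ CMP  NZCV=1000
4: ✓ MOVCC  r2←0x6d
5: ✓ MOVCC  r2←0xa6
6: ✓ MOVLS  r4←0xfd
7: ✓ CMP  NZCV=0011
8: ✓ MOVLT  r2←0xb7
9: ✓ SUBHI  r4←0xf4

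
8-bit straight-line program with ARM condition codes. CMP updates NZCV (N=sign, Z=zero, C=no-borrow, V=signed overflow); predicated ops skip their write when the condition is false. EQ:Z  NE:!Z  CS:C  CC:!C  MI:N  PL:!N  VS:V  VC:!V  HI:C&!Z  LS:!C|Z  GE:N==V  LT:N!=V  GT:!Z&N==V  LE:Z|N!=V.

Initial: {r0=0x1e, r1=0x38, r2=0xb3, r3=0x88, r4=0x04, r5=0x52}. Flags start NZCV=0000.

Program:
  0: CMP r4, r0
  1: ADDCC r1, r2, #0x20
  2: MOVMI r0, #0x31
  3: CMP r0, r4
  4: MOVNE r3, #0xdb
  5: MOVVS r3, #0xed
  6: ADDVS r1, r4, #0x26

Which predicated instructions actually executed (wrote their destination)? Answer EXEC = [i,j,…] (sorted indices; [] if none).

[0] flags=1000 → (cmp)
[1] flags=1000 CC?T → r1=0xd3
[2] flags=1000 MI?T → r0=0x31
[3] flags=0010 → (cmp)
[4] flags=0010 NE?T → r3=0xdb
[5] flags=0010 VS?F → skip
[6] flags=0010 VS?F → skip

EXEC = [1,2,4]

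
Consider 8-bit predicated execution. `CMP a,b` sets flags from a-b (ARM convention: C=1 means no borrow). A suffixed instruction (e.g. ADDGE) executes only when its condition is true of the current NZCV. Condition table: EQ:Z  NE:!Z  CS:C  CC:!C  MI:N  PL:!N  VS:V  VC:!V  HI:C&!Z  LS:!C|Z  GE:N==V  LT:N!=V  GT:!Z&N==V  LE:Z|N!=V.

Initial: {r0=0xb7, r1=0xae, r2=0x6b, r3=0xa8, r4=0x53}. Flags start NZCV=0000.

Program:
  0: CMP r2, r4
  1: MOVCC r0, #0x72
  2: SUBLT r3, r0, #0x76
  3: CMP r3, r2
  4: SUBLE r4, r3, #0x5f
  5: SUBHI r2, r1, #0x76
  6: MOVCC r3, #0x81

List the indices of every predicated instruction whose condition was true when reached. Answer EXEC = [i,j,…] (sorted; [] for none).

EXEC = [4,5]

[0] flags=0010 → (cmp)
[1] flags=0010 CC?F → skip
[2] flags=0010 LT?F → skip
[3] flags=0011 → (cmp)
[4] flags=0011 LE?T → r4=0x49
[5] flags=0011 HI?T → r2=0x38
[6] flags=0011 CC?F → skip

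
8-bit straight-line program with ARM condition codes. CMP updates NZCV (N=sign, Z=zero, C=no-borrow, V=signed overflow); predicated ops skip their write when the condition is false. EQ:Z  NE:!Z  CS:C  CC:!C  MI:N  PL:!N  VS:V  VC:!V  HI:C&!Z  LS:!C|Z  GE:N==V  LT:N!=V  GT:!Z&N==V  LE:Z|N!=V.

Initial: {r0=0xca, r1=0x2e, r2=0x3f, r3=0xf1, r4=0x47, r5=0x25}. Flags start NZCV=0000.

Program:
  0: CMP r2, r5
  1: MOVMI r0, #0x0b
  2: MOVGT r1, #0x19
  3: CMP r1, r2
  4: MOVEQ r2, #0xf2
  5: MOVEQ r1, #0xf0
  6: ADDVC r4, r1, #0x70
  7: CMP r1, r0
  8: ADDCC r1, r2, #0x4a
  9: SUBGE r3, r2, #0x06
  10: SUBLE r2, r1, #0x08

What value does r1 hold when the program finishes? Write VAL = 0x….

0: ✓ CMP  NZCV=0010
1: · MOVMI
2: ✓ MOVGT  r1←0x19
3: ✓ CMP  NZCV=1000
4: · MOVEQ
5: · MOVEQ
6: ✓ ADDVC  r4←0x89
7: ✓ CMP  NZCV=0000
8: ✓ ADDCC  r1←0x89
9: ✓ SUBGE  r3←0x39
10: · SUBLE

VAL = 0x89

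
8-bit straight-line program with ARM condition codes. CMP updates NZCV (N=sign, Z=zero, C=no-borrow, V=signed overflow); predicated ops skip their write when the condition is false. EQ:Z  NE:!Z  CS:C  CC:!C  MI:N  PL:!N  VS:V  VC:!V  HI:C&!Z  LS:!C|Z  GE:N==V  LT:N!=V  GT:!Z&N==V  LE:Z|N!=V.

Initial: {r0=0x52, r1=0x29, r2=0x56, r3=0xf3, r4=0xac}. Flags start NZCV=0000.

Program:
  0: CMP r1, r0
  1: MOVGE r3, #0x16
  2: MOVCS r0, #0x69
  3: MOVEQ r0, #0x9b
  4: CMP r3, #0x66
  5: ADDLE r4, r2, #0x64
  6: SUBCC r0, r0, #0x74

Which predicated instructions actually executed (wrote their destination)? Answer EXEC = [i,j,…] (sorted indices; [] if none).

0: ✓ CMP  NZCV=1000
1: · MOVGE
2: · MOVCS
3: · MOVEQ
4: ✓ CMP  NZCV=1010
5: ✓ ADDLE  r4←0xba
6: · SUBCC

EXEC = [5]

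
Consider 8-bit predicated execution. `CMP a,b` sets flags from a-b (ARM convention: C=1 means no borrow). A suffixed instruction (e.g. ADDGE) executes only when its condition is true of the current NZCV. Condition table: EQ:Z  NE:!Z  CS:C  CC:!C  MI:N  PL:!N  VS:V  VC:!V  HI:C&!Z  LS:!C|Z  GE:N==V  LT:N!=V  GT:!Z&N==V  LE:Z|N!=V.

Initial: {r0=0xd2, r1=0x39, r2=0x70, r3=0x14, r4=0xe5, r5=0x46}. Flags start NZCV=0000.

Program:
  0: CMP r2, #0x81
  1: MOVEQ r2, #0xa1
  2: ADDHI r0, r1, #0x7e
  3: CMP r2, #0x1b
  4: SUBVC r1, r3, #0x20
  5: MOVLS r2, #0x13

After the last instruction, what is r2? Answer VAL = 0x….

[0] flags=1001 → (cmp)
[1] flags=1001 EQ?F → skip
[2] flags=1001 HI?F → skip
[3] flags=0010 → (cmp)
[4] flags=0010 VC?T → r1=0xf4
[5] flags=0010 LS?F → skip

VAL = 0x70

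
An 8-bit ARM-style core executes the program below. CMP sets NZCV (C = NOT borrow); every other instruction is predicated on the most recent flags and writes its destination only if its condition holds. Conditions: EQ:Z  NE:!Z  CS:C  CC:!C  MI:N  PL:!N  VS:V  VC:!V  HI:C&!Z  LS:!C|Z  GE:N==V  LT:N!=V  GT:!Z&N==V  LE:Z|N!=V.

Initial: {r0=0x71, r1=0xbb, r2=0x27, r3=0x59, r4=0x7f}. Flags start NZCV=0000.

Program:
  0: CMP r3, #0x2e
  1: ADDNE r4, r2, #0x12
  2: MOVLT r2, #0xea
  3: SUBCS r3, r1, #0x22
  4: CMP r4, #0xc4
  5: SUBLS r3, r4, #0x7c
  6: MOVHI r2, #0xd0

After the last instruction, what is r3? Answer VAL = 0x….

VAL = 0xbd

[0] flags=0010 → (cmp)
[1] flags=0010 NE?T → r4=0x39
[2] flags=0010 LT?F → skip
[3] flags=0010 CS?T → r3=0x99
[4] flags=0000 → (cmp)
[5] flags=0000 LS?T → r3=0xbd
[6] flags=0000 HI?F → skip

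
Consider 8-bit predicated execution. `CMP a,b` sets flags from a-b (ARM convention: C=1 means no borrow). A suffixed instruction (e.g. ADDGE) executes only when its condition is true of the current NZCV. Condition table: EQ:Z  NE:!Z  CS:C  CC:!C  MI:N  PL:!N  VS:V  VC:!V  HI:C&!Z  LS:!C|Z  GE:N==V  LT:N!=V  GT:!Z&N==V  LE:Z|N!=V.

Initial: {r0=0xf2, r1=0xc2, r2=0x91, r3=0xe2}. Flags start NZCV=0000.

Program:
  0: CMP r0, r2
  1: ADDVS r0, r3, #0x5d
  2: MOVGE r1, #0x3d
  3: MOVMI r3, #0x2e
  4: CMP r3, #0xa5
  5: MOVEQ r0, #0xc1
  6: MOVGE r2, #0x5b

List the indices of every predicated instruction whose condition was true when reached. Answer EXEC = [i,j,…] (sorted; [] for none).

0: ✓ CMP  NZCV=0010
1: · ADDVS
2: ✓ MOVGE  r1←0x3d
3: · MOVMI
4: ✓ CMP  NZCV=0010
5: · MOVEQ
6: ✓ MOVGE  r2←0x5b

EXEC = [2,6]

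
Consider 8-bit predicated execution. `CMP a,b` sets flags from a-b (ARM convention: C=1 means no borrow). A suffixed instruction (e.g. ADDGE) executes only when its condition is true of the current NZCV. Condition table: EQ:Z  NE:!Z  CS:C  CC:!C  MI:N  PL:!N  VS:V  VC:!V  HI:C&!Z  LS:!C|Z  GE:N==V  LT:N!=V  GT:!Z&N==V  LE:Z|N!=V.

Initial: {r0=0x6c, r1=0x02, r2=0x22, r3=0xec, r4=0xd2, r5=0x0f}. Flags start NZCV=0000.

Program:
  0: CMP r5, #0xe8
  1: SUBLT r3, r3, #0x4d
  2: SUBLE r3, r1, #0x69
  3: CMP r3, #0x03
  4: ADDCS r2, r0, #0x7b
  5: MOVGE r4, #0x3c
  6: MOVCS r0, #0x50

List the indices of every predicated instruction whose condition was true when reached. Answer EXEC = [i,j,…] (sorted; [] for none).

[0] flags=0000 → (cmp)
[1] flags=0000 LT?F → skip
[2] flags=0000 LE?F → skip
[3] flags=1010 → (cmp)
[4] flags=1010 CS?T → r2=0xe7
[5] flags=1010 GE?F → skip
[6] flags=1010 CS?T → r0=0x50

EXEC = [4,6]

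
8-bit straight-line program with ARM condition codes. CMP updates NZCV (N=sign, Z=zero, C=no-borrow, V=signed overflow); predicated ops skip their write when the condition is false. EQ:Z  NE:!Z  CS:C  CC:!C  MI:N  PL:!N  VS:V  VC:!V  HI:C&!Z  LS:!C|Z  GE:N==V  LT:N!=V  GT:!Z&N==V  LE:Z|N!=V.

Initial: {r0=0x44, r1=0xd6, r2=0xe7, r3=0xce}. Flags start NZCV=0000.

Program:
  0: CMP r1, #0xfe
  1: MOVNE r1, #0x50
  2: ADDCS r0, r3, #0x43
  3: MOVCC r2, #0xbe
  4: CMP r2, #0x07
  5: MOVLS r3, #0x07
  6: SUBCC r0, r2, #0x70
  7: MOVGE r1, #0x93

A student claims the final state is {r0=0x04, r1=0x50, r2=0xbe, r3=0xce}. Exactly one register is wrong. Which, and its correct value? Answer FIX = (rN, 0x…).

FIX = (r0, 0x44)

0: ✓ CMP  NZCV=1000
1: ✓ MOVNE  r1←0x50
2: · ADDCS
3: ✓ MOVCC  r2←0xbe
4: ✓ CMP  NZCV=1010
5: · MOVLS
6: · SUBCC
7: · MOVGE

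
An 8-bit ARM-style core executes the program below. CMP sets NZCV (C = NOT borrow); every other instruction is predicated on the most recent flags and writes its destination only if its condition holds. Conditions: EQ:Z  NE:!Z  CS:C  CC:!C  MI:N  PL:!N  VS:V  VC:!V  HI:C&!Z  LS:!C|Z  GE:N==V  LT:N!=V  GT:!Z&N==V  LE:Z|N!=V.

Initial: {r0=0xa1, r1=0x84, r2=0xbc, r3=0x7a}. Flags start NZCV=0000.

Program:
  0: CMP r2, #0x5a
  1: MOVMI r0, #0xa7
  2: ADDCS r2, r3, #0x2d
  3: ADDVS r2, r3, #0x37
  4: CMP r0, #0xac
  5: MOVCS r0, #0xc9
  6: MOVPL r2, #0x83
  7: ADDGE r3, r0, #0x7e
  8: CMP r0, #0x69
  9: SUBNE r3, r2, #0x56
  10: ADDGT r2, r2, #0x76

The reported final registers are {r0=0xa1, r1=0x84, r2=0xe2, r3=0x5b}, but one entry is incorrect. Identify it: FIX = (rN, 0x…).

FIX = (r2, 0xb1)

[0] flags=0011 → (cmp)
[1] flags=0011 MI?F → skip
[2] flags=0011 CS?T → r2=0xa7
[3] flags=0011 VS?T → r2=0xb1
[4] flags=1000 → (cmp)
[5] flags=1000 CS?F → skip
[6] flags=1000 PL?F → skip
[7] flags=1000 GE?F → skip
[8] flags=0011 → (cmp)
[9] flags=0011 NE?T → r3=0x5b
[10] flags=0011 GT?F → skip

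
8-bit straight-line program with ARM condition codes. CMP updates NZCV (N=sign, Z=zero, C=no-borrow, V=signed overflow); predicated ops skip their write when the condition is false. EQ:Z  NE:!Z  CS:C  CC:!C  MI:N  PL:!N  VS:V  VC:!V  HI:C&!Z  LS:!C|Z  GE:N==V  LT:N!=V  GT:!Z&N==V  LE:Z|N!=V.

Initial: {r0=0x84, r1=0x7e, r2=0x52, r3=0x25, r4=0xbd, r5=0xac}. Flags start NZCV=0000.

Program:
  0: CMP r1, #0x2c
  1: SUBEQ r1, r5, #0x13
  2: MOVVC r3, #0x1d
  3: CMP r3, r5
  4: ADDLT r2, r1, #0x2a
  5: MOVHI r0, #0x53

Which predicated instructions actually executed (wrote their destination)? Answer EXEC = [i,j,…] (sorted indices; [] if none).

EXEC = [2]

[0] flags=0010 → (cmp)
[1] flags=0010 EQ?F → skip
[2] flags=0010 VC?T → r3=0x1d
[3] flags=0000 → (cmp)
[4] flags=0000 LT?F → skip
[5] flags=0000 HI?F → skip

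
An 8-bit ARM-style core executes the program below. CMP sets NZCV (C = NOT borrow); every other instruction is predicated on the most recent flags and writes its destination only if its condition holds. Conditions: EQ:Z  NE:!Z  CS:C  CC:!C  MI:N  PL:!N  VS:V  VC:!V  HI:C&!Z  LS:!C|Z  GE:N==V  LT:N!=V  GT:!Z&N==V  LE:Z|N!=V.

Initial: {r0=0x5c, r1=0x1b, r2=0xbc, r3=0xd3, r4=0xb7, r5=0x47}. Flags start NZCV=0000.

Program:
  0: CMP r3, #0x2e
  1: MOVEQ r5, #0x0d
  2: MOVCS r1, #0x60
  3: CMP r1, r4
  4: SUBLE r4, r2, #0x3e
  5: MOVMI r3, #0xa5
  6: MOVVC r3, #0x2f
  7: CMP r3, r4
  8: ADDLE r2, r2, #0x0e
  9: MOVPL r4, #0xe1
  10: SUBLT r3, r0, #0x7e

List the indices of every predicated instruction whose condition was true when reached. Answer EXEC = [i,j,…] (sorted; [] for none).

[0] flags=1010 → (cmp)
[1] flags=1010 EQ?F → skip
[2] flags=1010 CS?T → r1=0x60
[3] flags=1001 → (cmp)
[4] flags=1001 LE?F → skip
[5] flags=1001 MI?T → r3=0xa5
[6] flags=1001 VC?F → skip
[7] flags=1000 → (cmp)
[8] flags=1000 LE?T → r2=0xca
[9] flags=1000 PL?F → skip
[10] flags=1000 LT?T → r3=0xde

EXEC = [2,5,8,10]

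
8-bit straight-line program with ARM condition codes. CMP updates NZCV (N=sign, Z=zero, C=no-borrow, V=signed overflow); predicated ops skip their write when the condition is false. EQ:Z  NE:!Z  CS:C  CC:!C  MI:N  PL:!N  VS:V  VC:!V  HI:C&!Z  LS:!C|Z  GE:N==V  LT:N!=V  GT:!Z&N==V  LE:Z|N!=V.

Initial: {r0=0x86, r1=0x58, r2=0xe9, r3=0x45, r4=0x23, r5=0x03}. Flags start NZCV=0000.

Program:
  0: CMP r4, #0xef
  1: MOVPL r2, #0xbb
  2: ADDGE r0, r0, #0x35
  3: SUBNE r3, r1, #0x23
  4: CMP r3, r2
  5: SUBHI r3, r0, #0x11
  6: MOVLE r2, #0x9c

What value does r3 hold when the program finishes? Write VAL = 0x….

0: ✓ CMP  NZCV=0000
1: ✓ MOVPL  r2←0xbb
2: ✓ ADDGE  r0←0xbb
3: ✓ SUBNE  r3←0x35
4: ✓ CMP  NZCV=0000
5: · SUBHI
6: · MOVLE

VAL = 0x35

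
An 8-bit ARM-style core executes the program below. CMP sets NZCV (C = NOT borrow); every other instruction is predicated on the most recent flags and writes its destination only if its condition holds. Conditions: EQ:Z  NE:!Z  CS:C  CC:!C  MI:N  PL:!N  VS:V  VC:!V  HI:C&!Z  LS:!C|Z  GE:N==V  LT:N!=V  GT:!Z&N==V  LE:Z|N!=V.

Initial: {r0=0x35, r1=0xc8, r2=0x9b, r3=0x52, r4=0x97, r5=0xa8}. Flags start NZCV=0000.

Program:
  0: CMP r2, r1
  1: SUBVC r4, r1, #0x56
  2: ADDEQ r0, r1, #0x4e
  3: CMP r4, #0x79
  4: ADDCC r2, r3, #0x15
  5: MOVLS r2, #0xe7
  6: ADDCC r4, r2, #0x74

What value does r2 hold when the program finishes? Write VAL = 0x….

0: ✓ CMP  NZCV=1000
1: ✓ SUBVC  r4←0x72
2: · ADDEQ
3: ✓ CMP  NZCV=1000
4: ✓ ADDCC  r2←0x67
5: ✓ MOVLS  r2←0xe7
6: ✓ ADDCC  r4←0x5b

VAL = 0xe7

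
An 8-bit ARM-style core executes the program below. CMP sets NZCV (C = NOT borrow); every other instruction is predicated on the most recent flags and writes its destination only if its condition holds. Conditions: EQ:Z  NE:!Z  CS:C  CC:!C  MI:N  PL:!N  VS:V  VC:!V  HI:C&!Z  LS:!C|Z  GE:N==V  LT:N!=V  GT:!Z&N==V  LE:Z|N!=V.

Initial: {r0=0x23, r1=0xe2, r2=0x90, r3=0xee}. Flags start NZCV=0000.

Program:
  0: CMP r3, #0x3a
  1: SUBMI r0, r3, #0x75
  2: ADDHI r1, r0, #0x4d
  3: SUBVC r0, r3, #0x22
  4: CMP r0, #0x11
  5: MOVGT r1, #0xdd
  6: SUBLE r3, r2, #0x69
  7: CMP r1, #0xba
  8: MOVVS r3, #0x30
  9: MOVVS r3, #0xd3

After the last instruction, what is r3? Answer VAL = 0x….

VAL = 0x27

0: ✓ CMP  NZCV=1010
1: ✓ SUBMI  r0←0x79
2: ✓ ADDHI  r1←0xc6
3: ✓ SUBVC  r0←0xcc
4: ✓ CMP  NZCV=1010
5: · MOVGT
6: ✓ SUBLE  r3←0x27
7: ✓ CMP  NZCV=0010
8: · MOVVS
9: · MOVVS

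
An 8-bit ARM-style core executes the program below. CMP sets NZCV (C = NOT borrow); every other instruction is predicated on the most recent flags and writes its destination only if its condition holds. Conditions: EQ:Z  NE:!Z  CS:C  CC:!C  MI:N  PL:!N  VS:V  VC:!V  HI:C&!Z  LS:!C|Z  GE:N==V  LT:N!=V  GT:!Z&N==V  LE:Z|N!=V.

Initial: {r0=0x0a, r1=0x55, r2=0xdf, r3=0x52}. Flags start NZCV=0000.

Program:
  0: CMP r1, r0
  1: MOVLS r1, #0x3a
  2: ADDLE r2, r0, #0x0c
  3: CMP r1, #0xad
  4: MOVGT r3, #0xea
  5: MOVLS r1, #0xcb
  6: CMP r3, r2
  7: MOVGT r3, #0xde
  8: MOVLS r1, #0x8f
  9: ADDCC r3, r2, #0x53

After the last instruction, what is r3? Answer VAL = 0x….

VAL = 0xde

0: ✓ CMP  NZCV=0010
1: · MOVLS
2: · ADDLE
3: ✓ CMP  NZCV=1001
4: ✓ MOVGT  r3←0xea
5: ✓ MOVLS  r1←0xcb
6: ✓ CMP  NZCV=0010
7: ✓ MOVGT  r3←0xde
8: · MOVLS
9: · ADDCC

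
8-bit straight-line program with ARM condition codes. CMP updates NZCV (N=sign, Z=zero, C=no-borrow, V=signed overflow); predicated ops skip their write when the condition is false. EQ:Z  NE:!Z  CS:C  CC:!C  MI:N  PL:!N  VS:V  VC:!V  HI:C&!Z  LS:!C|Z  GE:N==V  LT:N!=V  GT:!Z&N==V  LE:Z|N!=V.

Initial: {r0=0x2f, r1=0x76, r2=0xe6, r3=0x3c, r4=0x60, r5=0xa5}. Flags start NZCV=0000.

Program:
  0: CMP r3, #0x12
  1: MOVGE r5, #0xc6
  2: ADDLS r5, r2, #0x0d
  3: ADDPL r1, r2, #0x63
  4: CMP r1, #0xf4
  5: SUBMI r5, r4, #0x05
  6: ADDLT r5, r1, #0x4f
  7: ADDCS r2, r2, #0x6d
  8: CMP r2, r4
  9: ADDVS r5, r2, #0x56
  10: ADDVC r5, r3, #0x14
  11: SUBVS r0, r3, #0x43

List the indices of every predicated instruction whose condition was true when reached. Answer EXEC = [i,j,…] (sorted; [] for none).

[0] flags=0010 → (cmp)
[1] flags=0010 GE?T → r5=0xc6
[2] flags=0010 LS?F → skip
[3] flags=0010 PL?T → r1=0x49
[4] flags=0000 → (cmp)
[5] flags=0000 MI?F → skip
[6] flags=0000 LT?F → skip
[7] flags=0000 CS?F → skip
[8] flags=1010 → (cmp)
[9] flags=1010 VS?F → skip
[10] flags=1010 VC?T → r5=0x50
[11] flags=1010 VS?F → skip

EXEC = [1,3,10]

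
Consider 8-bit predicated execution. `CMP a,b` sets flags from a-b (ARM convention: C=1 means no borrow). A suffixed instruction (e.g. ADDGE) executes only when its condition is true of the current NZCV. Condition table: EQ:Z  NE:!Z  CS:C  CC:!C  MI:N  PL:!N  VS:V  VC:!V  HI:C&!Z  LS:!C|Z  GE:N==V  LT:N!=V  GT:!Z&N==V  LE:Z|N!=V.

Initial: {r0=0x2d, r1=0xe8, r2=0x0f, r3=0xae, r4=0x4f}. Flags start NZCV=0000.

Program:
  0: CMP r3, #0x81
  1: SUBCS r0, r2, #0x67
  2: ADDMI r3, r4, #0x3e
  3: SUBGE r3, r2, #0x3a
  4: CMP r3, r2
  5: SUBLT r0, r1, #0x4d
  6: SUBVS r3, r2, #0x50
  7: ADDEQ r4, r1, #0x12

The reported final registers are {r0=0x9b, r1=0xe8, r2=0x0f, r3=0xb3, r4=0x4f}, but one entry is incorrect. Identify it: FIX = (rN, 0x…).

FIX = (r3, 0xd5)

[0] flags=0010 → (cmp)
[1] flags=0010 CS?T → r0=0xa8
[2] flags=0010 MI?F → skip
[3] flags=0010 GE?T → r3=0xd5
[4] flags=1010 → (cmp)
[5] flags=1010 LT?T → r0=0x9b
[6] flags=1010 VS?F → skip
[7] flags=1010 EQ?F → skip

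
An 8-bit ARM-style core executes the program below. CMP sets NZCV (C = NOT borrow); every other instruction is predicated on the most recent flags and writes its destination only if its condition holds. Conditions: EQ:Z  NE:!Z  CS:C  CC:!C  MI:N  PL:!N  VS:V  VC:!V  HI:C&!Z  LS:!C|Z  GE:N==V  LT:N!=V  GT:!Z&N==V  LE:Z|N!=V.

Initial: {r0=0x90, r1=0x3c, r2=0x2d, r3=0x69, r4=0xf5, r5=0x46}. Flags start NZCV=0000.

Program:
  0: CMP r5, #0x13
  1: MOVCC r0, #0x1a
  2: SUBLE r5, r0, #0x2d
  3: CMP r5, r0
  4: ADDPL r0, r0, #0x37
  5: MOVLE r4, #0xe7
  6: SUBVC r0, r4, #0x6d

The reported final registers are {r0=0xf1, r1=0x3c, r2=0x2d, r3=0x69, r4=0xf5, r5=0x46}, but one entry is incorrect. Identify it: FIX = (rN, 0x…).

FIX = (r0, 0x90)

0: ✓ CMP  NZCV=0010
1: · MOVCC
2: · SUBLE
3: ✓ CMP  NZCV=1001
4: · ADDPL
5: · MOVLE
6: · SUBVC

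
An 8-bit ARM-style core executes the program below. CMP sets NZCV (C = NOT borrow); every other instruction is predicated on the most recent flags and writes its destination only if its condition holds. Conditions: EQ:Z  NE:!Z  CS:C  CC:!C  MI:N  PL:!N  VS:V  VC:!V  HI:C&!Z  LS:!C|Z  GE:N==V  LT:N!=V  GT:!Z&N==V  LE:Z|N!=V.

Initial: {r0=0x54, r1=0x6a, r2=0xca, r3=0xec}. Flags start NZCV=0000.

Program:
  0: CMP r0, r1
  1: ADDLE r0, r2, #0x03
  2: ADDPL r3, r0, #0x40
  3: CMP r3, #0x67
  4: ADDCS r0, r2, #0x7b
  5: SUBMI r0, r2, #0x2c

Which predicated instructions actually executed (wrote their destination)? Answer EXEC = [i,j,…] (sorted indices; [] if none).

[0] flags=1000 → (cmp)
[1] flags=1000 LE?T → r0=0xcd
[2] flags=1000 PL?F → skip
[3] flags=1010 → (cmp)
[4] flags=1010 CS?T → r0=0x45
[5] flags=1010 MI?T → r0=0x9e

EXEC = [1,4,5]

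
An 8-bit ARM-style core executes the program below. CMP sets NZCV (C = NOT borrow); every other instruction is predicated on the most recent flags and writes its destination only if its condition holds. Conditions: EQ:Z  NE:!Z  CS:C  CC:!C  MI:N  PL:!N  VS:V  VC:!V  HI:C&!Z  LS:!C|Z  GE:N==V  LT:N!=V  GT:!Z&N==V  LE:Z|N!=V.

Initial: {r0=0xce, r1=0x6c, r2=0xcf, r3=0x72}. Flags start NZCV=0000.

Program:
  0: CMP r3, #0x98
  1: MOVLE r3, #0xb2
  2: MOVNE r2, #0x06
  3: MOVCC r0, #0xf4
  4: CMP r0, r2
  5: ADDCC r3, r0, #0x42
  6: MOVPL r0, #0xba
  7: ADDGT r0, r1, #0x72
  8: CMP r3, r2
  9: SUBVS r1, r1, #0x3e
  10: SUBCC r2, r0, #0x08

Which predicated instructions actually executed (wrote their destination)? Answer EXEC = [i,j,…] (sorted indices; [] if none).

EXEC = [2,3]

0: ✓ CMP  NZCV=1001
1: · MOVLE
2: ✓ MOVNE  r2←0x06
3: ✓ MOVCC  r0←0xf4
4: ✓ CMP  NZCV=1010
5: · ADDCC
6: · MOVPL
7: · ADDGT
8: ✓ CMP  NZCV=0010
9: · SUBVS
10: · SUBCC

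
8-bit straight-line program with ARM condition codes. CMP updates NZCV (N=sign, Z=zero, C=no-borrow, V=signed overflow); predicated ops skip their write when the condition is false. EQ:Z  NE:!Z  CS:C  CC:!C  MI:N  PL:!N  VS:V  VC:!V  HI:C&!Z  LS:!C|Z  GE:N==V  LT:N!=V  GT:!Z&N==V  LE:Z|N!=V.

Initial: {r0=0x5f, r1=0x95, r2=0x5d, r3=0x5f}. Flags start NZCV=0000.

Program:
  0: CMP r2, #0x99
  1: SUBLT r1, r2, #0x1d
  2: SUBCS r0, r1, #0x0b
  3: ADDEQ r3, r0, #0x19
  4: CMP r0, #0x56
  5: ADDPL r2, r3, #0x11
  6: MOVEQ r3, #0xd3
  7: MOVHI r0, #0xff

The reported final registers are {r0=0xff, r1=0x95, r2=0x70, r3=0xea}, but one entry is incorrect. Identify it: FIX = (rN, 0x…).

[0] flags=1001 → (cmp)
[1] flags=1001 LT?F → skip
[2] flags=1001 CS?F → skip
[3] flags=1001 EQ?F → skip
[4] flags=0010 → (cmp)
[5] flags=0010 PL?T → r2=0x70
[6] flags=0010 EQ?F → skip
[7] flags=0010 HI?T → r0=0xff

FIX = (r3, 0x5f)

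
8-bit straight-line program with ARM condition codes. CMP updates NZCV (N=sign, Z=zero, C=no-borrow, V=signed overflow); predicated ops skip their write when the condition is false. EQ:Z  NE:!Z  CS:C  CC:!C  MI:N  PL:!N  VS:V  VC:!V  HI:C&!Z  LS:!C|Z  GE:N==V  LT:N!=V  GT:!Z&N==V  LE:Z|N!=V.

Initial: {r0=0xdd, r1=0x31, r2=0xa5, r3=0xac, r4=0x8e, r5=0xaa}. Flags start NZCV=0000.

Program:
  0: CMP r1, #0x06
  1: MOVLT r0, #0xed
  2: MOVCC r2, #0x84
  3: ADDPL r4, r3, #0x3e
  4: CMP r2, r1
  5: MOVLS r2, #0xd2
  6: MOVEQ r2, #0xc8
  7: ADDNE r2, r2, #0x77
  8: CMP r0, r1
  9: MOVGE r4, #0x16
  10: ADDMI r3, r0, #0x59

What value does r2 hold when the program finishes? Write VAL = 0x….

[0] flags=0010 → (cmp)
[1] flags=0010 LT?F → skip
[2] flags=0010 CC?F → skip
[3] flags=0010 PL?T → r4=0xea
[4] flags=0011 → (cmp)
[5] flags=0011 LS?F → skip
[6] flags=0011 EQ?F → skip
[7] flags=0011 NE?T → r2=0x1c
[8] flags=1010 → (cmp)
[9] flags=1010 GE?F → skip
[10] flags=1010 MI?T → r3=0x36

VAL = 0x1c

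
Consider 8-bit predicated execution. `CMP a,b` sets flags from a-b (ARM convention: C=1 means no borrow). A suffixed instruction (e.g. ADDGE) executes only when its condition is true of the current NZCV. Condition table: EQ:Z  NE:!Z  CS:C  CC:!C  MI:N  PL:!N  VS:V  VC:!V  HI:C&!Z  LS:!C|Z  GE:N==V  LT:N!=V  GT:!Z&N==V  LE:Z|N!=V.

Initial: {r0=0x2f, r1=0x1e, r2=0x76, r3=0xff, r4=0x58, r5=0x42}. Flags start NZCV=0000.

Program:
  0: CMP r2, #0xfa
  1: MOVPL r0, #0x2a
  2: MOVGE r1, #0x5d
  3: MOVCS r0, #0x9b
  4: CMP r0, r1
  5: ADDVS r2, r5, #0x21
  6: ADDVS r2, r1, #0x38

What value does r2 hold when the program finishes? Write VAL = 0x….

VAL = 0x76

0: ✓ CMP  NZCV=0000
1: ✓ MOVPL  r0←0x2a
2: ✓ MOVGE  r1←0x5d
3: · MOVCS
4: ✓ CMP  NZCV=1000
5: · ADDVS
6: · ADDVS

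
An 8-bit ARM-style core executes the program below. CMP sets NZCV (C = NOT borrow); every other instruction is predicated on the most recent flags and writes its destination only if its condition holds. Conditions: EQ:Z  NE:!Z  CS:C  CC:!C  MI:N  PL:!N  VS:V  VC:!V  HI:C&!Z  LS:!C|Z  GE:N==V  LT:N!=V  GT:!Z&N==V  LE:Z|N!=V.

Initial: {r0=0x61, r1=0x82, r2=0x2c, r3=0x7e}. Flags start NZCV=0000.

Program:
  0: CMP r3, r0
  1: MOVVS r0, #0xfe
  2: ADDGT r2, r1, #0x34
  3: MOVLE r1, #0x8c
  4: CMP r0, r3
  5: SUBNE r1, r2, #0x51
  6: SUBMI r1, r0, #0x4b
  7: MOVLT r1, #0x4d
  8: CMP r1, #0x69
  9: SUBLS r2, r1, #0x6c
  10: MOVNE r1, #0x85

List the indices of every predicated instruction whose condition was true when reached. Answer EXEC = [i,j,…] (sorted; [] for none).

EXEC = [2,5,6,7,9,10]

0: ✓ CMP  NZCV=0010
1: · MOVVS
2: ✓ ADDGT  r2←0xb6
3: · MOVLE
4: ✓ CMP  NZCV=1000
5: ✓ SUBNE  r1←0x65
6: ✓ SUBMI  r1←0x16
7: ✓ MOVLT  r1←0x4d
8: ✓ CMP  NZCV=1000
9: ✓ SUBLS  r2←0xe1
10: ✓ MOVNE  r1←0x85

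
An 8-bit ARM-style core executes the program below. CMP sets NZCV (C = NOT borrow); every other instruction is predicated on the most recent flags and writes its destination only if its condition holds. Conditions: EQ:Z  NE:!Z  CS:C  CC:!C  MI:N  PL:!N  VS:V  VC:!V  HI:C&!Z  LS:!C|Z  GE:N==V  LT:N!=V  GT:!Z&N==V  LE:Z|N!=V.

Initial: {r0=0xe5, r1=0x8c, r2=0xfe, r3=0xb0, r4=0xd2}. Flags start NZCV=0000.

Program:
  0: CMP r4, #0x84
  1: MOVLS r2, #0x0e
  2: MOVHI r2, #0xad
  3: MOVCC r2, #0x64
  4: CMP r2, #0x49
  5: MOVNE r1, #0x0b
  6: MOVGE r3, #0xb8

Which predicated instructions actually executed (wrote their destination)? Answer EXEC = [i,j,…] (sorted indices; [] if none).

EXEC = [2,5]

[0] flags=0010 → (cmp)
[1] flags=0010 LS?F → skip
[2] flags=0010 HI?T → r2=0xad
[3] flags=0010 CC?F → skip
[4] flags=0011 → (cmp)
[5] flags=0011 NE?T → r1=0x0b
[6] flags=0011 GE?F → skip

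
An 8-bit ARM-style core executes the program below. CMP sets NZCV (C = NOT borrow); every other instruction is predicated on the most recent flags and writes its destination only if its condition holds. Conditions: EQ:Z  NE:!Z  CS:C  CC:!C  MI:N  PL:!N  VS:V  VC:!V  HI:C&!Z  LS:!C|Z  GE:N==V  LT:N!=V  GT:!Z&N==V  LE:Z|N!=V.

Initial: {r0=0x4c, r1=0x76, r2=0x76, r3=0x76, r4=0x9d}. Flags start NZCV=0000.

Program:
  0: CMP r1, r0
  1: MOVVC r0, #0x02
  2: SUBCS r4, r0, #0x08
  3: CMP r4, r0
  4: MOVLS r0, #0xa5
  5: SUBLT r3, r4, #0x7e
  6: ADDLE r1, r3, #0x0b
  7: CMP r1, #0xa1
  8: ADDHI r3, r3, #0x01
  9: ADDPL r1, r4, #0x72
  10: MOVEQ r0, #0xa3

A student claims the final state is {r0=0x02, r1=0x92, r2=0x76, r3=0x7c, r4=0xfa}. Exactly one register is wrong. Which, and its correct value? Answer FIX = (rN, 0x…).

FIX = (r1, 0x87)

0: ✓ CMP  NZCV=0010
1: ✓ MOVVC  r0←0x02
2: ✓ SUBCS  r4←0xfa
3: ✓ CMP  NZCV=1010
4: · MOVLS
5: ✓ SUBLT  r3←0x7c
6: ✓ ADDLE  r1←0x87
7: ✓ CMP  NZCV=1000
8: · ADDHI
9: · ADDPL
10: · MOVEQ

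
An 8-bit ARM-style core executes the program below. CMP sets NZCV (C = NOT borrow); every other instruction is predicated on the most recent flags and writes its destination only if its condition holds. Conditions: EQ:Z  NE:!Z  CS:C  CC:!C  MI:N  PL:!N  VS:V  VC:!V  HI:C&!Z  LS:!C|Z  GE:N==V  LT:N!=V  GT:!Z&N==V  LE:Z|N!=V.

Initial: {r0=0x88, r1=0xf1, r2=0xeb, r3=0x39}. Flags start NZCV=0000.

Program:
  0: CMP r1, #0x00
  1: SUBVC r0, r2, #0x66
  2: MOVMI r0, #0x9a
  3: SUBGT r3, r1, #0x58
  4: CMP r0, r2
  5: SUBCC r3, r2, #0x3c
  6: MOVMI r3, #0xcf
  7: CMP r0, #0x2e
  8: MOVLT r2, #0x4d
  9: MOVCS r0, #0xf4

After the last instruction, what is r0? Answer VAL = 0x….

0: ✓ CMP  NZCV=1010
1: ✓ SUBVC  r0←0x85
2: ✓ MOVMI  r0←0x9a
3: · SUBGT
4: ✓ CMP  NZCV=1000
5: ✓ SUBCC  r3←0xaf
6: ✓ MOVMI  r3←0xcf
7: ✓ CMP  NZCV=0011
8: ✓ MOVLT  r2←0x4d
9: ✓ MOVCS  r0←0xf4

VAL = 0xf4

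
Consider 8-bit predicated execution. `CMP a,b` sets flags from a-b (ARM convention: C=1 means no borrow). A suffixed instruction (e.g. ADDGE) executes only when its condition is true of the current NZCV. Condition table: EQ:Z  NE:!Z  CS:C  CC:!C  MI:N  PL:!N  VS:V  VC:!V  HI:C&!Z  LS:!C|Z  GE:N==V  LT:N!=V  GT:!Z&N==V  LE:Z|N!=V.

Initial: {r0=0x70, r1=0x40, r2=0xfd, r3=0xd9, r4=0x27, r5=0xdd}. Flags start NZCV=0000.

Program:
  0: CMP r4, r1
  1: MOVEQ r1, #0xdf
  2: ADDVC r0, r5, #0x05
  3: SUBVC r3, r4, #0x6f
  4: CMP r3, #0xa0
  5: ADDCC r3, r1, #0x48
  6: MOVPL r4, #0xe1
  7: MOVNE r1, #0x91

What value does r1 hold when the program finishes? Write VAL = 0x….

[0] flags=1000 → (cmp)
[1] flags=1000 EQ?F → skip
[2] flags=1000 VC?T → r0=0xe2
[3] flags=1000 VC?T → r3=0xb8
[4] flags=0010 → (cmp)
[5] flags=0010 CC?F → skip
[6] flags=0010 PL?T → r4=0xe1
[7] flags=0010 NE?T → r1=0x91

VAL = 0x91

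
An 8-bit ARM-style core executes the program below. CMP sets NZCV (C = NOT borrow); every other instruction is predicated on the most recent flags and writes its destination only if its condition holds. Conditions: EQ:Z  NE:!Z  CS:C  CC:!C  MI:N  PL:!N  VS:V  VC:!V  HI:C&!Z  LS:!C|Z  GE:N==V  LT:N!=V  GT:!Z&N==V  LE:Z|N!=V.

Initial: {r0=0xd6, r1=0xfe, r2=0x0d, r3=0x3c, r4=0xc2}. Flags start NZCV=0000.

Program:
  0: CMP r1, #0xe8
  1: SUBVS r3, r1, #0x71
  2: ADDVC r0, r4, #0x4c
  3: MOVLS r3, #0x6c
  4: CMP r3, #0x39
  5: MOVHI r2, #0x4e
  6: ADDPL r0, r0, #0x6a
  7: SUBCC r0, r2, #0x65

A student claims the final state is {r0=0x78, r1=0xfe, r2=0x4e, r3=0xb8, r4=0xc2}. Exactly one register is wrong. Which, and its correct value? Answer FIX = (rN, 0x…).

FIX = (r3, 0x3c)

[0] flags=0010 → (cmp)
[1] flags=0010 VS?F → skip
[2] flags=0010 VC?T → r0=0x0e
[3] flags=0010 LS?F → skip
[4] flags=0010 → (cmp)
[5] flags=0010 HI?T → r2=0x4e
[6] flags=0010 PL?T → r0=0x78
[7] flags=0010 CC?F → skip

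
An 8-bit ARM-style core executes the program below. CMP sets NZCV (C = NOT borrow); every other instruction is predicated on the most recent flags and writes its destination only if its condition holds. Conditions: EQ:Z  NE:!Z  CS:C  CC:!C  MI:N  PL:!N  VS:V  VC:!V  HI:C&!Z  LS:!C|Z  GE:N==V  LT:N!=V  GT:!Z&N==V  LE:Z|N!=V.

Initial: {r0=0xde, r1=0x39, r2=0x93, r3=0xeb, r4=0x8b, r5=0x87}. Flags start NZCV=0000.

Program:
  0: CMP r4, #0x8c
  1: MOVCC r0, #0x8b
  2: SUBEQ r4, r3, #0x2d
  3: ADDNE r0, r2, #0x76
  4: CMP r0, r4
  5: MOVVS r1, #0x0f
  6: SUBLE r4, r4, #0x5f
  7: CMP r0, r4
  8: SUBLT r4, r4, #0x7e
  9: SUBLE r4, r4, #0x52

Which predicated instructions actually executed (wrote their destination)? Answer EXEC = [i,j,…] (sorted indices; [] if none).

EXEC = [1,3]

[0] flags=1000 → (cmp)
[1] flags=1000 CC?T → r0=0x8b
[2] flags=1000 EQ?F → skip
[3] flags=1000 NE?T → r0=0x09
[4] flags=0000 → (cmp)
[5] flags=0000 VS?F → skip
[6] flags=0000 LE?F → skip
[7] flags=0000 → (cmp)
[8] flags=0000 LT?F → skip
[9] flags=0000 LE?F → skip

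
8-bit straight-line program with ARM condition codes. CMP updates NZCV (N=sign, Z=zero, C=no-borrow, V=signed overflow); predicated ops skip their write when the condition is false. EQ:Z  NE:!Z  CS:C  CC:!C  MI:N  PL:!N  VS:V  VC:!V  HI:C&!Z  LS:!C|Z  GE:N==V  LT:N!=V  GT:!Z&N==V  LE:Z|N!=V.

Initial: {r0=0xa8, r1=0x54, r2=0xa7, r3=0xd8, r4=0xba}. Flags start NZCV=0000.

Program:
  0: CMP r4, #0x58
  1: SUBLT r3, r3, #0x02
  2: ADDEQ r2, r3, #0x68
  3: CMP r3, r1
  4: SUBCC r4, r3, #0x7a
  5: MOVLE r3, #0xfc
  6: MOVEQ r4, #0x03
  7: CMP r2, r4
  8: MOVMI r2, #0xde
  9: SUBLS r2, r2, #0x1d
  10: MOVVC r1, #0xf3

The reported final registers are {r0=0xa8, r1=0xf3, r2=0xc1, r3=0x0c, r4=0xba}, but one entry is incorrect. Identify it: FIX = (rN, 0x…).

FIX = (r3, 0xfc)

[0] flags=0011 → (cmp)
[1] flags=0011 LT?T → r3=0xd6
[2] flags=0011 EQ?F → skip
[3] flags=1010 → (cmp)
[4] flags=1010 CC?F → skip
[5] flags=1010 LE?T → r3=0xfc
[6] flags=1010 EQ?F → skip
[7] flags=1000 → (cmp)
[8] flags=1000 MI?T → r2=0xde
[9] flags=1000 LS?T → r2=0xc1
[10] flags=1000 VC?T → r1=0xf3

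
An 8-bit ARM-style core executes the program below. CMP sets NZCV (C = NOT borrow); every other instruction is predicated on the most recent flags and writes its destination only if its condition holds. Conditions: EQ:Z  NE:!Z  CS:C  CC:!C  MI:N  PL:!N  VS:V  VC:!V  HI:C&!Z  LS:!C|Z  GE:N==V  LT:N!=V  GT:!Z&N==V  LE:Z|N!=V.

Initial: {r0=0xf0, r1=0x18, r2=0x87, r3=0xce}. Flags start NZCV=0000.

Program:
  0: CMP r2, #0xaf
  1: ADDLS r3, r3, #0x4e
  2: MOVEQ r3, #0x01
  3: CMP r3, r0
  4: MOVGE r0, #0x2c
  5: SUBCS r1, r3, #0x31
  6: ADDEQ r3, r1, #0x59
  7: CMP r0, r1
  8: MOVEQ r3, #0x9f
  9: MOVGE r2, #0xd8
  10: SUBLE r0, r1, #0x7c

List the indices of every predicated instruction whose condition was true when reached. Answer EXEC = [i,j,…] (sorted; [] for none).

EXEC = [1,4,9]

[0] flags=1000 → (cmp)
[1] flags=1000 LS?T → r3=0x1c
[2] flags=1000 EQ?F → skip
[3] flags=0000 → (cmp)
[4] flags=0000 GE?T → r0=0x2c
[5] flags=0000 CS?F → skip
[6] flags=0000 EQ?F → skip
[7] flags=0010 → (cmp)
[8] flags=0010 EQ?F → skip
[9] flags=0010 GE?T → r2=0xd8
[10] flags=0010 LE?F → skip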